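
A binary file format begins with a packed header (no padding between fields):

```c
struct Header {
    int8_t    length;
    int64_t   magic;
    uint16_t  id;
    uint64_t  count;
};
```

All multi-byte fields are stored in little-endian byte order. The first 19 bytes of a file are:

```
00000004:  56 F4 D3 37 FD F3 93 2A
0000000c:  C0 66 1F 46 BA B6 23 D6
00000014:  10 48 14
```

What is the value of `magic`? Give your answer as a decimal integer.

-4599701393270909964

`magic` follows `length` (1 byte), so it starts at byte offset 1 and occupies 8 bytes.
Bytes at offsets 1..8: F4 D3 37 FD F3 93 2A C0.
Little-endian: lowest address holds the least-significant byte.
Reassemble most-significant byte first: C0 2A 93 F3 FD 37 D3 F4 → 0xC02A93F3FD37D3F4.
Top bit is set, so as a signed 64-bit value this is 0xC02A93F3FD37D3F4 − 2^64 = -4599701393270909964.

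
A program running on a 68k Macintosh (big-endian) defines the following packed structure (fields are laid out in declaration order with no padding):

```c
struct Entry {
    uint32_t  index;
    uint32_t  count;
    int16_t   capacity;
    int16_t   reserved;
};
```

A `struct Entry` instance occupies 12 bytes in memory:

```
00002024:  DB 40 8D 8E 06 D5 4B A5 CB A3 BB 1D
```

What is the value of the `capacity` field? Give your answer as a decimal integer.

`capacity` follows `index` (4 B), `count` (4 B), so it starts at offset 4 + 4 = 8 and occupies 2 bytes.
Bytes at offsets 8..9: CB A3.
In big-endian order the high byte comes first in memory.
The bytes are already most-significant first: 0xCBA3.
Top bit is set, so as a signed 16-bit value this is 0xCBA3 − 2^16 = -13405.

-13405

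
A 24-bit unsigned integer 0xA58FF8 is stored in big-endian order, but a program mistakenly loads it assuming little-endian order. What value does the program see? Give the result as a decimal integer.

16289701

Stored big-endian, the bytes at ascending addresses are A5 8F F8.
Read back as little-endian, the first byte is least significant, giving 0xF88FA5.
0xF88FA5 = 16289701.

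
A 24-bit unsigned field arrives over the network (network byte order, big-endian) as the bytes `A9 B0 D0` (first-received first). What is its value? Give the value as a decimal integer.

11120848

In big-endian order the high byte comes first in memory.
The bytes are already most-significant first: 0xA9B0D0.
0xA9B0D0 = 11120848.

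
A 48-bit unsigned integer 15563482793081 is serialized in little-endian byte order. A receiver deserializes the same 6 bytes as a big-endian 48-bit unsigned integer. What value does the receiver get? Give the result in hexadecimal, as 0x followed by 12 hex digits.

15563482793081 in 48-bit hexadecimal is 0x0E27A7DD0479.
Stored little-endian, the bytes at ascending addresses are 79 04 DD A7 27 0E.
Read back as big-endian, the last byte is least significant, giving 0x7904DDA7270E.

0x7904DDA7270E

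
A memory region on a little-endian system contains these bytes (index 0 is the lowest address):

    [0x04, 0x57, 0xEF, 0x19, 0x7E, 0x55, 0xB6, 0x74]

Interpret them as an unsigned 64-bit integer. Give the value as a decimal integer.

8410003354250336004

Little-endian: lowest address holds the least-significant byte.
Reassemble most-significant byte first: 74 B6 55 7E 19 EF 57 04 → 0x74B6557E19EF5704.
0x74B6557E19EF5704 = 8410003354250336004.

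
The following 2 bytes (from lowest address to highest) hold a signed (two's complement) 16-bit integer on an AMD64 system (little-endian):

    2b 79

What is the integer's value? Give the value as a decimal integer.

31019

Little-endian: lowest address holds the least-significant byte.
Reassemble most-significant byte first: 79 2B → 0x792B.
0x792B = 31019.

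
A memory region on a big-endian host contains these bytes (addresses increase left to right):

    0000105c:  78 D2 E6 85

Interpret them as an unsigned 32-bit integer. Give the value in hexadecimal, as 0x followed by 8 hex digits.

Big-endian stores the most-significant byte at the lowest address.
The bytes are already most-significant first: 0x78D2E685.

0x78D2E685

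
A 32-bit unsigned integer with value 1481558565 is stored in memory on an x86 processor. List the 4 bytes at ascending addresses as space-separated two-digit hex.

1481558565 in hexadecimal, padded to 32 bits, is 0x584ECA25.
Split into bytes (most-significant first): 58 4E CA 25.
In little-endian order the low byte comes first in memory.
So at ascending addresses the bytes are 25 CA 4E 58.

25 CA 4E 58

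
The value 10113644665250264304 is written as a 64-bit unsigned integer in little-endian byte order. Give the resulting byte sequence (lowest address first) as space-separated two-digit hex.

10113644665250264304 in hexadecimal, padded to 64 bits, is 0x8C5AE23D18C434F0.
Split into bytes (most-significant first): 8C 5A E2 3D 18 C4 34 F0.
In little-endian order the low byte comes first in memory.
So at ascending addresses the bytes are F0 34 C4 18 3D E2 5A 8C.

F0 34 C4 18 3D E2 5A 8C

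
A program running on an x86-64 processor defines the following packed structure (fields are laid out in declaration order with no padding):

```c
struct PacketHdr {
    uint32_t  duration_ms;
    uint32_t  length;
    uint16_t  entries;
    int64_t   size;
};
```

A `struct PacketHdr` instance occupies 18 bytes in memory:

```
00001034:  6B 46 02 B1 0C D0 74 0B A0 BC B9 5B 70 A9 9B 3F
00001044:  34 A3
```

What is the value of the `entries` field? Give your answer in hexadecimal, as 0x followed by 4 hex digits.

`entries` follows `duration_ms` (4 B), `length` (4 B), so it starts at offset 4 + 4 = 8 and occupies 2 bytes.
Bytes at offsets 8..9: A0 BC.
In little-endian order the low byte comes first in memory.
Reassemble most-significant byte first: BC A0 → 0xBCA0.

0xBCA0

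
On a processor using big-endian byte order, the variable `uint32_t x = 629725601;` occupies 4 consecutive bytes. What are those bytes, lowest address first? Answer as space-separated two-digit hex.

629725601 in hexadecimal, padded to 32 bits, is 0x2588D9A1.
Split into bytes (most-significant first): 25 88 D9 A1.
Big-endian: lowest address holds the most-significant byte.
So the memory order matches the most-significant-first order: 25 88 D9 A1.

25 88 D9 A1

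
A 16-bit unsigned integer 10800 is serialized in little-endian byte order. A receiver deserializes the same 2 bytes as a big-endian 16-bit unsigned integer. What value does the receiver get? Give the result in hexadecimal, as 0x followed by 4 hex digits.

10800 in 16-bit hexadecimal is 0x2A30.
Stored little-endian, the bytes at ascending addresses are 30 2A.
Read back as big-endian, the last byte is least significant, giving 0x302A.

0x302A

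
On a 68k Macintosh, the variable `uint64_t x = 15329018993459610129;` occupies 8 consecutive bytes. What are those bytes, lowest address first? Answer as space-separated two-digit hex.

D4 BB 9D 8E D4 60 42 11

15329018993459610129 in hexadecimal, padded to 64 bits, is 0xD4BB9D8ED4604211.
Split into bytes (most-significant first): D4 BB 9D 8E D4 60 42 11.
Big-endian: lowest address holds the most-significant byte.
So the memory order matches the most-significant-first order: D4 BB 9D 8E D4 60 42 11.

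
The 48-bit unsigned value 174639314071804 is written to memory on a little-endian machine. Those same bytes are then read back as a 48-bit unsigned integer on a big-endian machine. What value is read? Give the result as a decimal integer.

277559164196254

174639314071804 in 48-bit hexadecimal is 0x9ED5624770FC.
Stored little-endian, the bytes at ascending addresses are FC 70 47 62 D5 9E.
Read back as big-endian, the last byte is least significant, giving 0xFC704762D59E.
0xFC704762D59E = 277559164196254.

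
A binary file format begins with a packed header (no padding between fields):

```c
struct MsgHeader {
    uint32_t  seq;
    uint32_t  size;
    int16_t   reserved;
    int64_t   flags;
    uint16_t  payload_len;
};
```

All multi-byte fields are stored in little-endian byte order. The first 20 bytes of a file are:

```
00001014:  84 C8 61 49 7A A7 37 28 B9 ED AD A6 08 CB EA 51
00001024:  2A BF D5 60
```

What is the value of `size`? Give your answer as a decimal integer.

`size` follows `seq` (4 bytes), so it starts at byte offset 4 and occupies 4 bytes.
Bytes at offsets 4..7: 7A A7 37 28.
Little-endian: lowest address holds the least-significant byte.
Reassemble most-significant byte first: 28 37 A7 7A → 0x2837A77A.
0x2837A77A = 674735994.

674735994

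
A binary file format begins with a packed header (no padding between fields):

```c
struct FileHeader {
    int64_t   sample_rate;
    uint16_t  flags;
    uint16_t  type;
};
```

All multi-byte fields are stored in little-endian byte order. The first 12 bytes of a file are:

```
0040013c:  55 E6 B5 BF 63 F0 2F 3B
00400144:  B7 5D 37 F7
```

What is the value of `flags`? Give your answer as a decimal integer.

`flags` follows `sample_rate` (8 bytes), so it starts at byte offset 8 and occupies 2 bytes.
Bytes at offsets 8..9: B7 5D.
In little-endian order the low byte comes first in memory.
Reassemble most-significant byte first: 5D B7 → 0x5DB7.
0x5DB7 = 23991.

23991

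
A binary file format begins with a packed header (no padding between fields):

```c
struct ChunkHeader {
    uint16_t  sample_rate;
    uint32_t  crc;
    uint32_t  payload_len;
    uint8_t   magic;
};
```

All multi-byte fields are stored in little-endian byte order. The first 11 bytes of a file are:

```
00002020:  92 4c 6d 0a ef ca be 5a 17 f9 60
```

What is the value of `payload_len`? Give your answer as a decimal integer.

`payload_len` follows `sample_rate` (2 B), `crc` (4 B), so it starts at offset 2 + 4 = 6 and occupies 4 bytes.
Bytes at offsets 6..9: BE 5A 17 F9.
In little-endian order the low byte comes first in memory.
Reassemble most-significant byte first: F9 17 5A BE → 0xF9175ABE.
0xF9175ABE = 4179057342.

4179057342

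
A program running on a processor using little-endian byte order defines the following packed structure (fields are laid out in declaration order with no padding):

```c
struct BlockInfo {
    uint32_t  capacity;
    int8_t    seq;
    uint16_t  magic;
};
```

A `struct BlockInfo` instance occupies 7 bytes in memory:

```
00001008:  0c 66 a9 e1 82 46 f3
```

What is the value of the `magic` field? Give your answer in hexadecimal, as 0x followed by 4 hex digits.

0xF346

`magic` follows `capacity` (4 B), `seq` (1 B), so it starts at offset 4 + 1 = 5 and occupies 2 bytes.
Bytes at offsets 5..6: 46 F3.
In little-endian order the low byte comes first in memory.
Reassemble most-significant byte first: F3 46 → 0xF346.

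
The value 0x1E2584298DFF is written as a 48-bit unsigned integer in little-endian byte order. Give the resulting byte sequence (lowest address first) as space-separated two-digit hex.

Split into bytes (most-significant first): 1E 25 84 29 8D FF.
Little-endian: lowest address holds the least-significant byte.
So at ascending addresses the bytes are FF 8D 29 84 25 1E.

FF 8D 29 84 25 1E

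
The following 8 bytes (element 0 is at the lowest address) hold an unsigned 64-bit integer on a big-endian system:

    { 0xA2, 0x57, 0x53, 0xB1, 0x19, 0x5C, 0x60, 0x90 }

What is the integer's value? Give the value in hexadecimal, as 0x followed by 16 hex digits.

0xA25753B1195C6090

Big-endian: lowest address holds the most-significant byte.
The bytes are already most-significant first: 0xA25753B1195C6090.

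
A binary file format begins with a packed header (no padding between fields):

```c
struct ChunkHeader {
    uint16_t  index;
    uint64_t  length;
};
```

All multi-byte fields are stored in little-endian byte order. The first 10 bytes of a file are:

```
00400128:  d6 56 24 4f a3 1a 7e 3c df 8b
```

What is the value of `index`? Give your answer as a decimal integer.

22230

`index` is the first field, at byte offset 0, occupying 2 bytes.
Bytes at offsets 0..1: D6 56.
Little-endian: lowest address holds the least-significant byte.
Reassemble most-significant byte first: 56 D6 → 0x56D6.
0x56D6 = 22230.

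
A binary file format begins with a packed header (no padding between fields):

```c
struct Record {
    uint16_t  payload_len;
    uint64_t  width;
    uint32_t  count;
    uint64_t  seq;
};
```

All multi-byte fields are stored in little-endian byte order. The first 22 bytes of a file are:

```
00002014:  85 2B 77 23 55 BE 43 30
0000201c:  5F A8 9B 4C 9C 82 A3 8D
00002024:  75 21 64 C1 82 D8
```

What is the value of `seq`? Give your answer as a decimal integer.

15601244694967061923

`seq` follows `payload_len` (2 B), `width` (8 B), `count` (4 B), so it starts at offset 2 + 8 + 4 = 14 and occupies 8 bytes.
Bytes at offsets 14..21: A3 8D 75 21 64 C1 82 D8.
In little-endian order the low byte comes first in memory.
Reassemble most-significant byte first: D8 82 C1 64 21 75 8D A3 → 0xD882C16421758DA3.
0xD882C16421758DA3 = 15601244694967061923.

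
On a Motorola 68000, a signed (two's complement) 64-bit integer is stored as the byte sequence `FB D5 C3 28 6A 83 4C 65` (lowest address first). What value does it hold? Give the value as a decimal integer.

-300119221797172123

Big-endian stores the most-significant byte at the lowest address.
The bytes are already most-significant first: 0xFBD5C3286A834C65.
Top bit is set, so as a signed 64-bit value this is 0xFBD5C3286A834C65 − 2^64 = -300119221797172123.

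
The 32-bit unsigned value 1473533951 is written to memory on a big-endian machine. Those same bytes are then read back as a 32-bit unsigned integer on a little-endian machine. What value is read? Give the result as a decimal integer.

4283946071

1473533951 in 32-bit hexadecimal is 0x57D457FF.
Stored big-endian, the bytes at ascending addresses are 57 D4 57 FF.
Read back as little-endian, the first byte is least significant, giving 0xFF57D457.
0xFF57D457 = 4283946071.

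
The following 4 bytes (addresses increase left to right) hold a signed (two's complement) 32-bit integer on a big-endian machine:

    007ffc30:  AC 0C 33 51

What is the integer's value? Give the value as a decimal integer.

In big-endian order the high byte comes first in memory.
The bytes are already most-significant first: 0xAC0C3351.
Top bit is set, so as a signed 32-bit value this is 0xAC0C3351 − 2^32 = -1408486575.

-1408486575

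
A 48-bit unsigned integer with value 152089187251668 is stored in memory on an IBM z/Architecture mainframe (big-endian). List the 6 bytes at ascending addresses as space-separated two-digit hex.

8A 53 05 FA F5 D4

152089187251668 in hexadecimal, padded to 48 bits, is 0x8A5305FAF5D4.
Split into bytes (most-significant first): 8A 53 05 FA F5 D4.
Big-endian stores the most-significant byte at the lowest address.
So the memory order matches the most-significant-first order: 8A 53 05 FA F5 D4.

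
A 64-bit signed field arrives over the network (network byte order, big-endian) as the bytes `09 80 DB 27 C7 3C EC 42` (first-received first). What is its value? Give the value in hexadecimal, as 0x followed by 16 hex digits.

0x0980DB27C73CEC42

Big-endian stores the most-significant byte at the lowest address.
The bytes are already most-significant first: 0x0980DB27C73CEC42.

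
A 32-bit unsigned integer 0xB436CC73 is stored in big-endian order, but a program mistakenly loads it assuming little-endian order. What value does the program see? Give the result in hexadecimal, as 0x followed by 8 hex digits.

0x73CC36B4

Stored big-endian, the bytes at ascending addresses are B4 36 CC 73.
Read back as little-endian, the first byte is least significant, giving 0x73CC36B4.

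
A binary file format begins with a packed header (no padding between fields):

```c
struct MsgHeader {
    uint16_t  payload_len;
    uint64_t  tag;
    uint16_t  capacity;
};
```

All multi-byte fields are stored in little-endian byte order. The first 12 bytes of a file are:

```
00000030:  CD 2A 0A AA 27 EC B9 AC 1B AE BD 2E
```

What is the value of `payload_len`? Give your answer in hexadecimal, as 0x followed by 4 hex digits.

0x2ACD

`payload_len` is the first field, at byte offset 0, occupying 2 bytes.
Bytes at offsets 0..1: CD 2A.
Little-endian: lowest address holds the least-significant byte.
Reassemble most-significant byte first: 2A CD → 0x2ACD.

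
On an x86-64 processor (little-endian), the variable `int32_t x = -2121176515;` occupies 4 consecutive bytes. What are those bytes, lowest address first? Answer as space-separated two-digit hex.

3D 6A 91 81

Two's complement of -2121176515 in 32 bits: 2121176515 = 0x7E6E95C3; invert → 0x81916A3C; add 1 → 0x81916A3D.
Split into bytes (most-significant first): 81 91 6A 3D.
In little-endian order the low byte comes first in memory.
So at ascending addresses the bytes are 3D 6A 91 81.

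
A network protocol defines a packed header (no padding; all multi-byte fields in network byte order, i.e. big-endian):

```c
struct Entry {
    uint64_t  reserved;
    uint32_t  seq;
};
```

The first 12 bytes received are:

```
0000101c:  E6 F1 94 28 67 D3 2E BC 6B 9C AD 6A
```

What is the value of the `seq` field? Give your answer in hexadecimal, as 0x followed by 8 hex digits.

`seq` follows `reserved` (8 bytes), so it starts at byte offset 8 and occupies 4 bytes.
Bytes at offsets 8..11: 6B 9C AD 6A.
Big-endian stores the most-significant byte at the lowest address.
The bytes are already most-significant first: 0x6B9CAD6A.

0x6B9CAD6A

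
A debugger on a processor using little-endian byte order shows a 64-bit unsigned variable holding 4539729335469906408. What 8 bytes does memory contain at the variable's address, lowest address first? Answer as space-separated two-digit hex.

4539729335469906408 in hexadecimal, padded to 64 bits, is 0x3F005BC7311A99E8.
Split into bytes (most-significant first): 3F 00 5B C7 31 1A 99 E8.
In little-endian order the low byte comes first in memory.
So at ascending addresses the bytes are E8 99 1A 31 C7 5B 00 3F.

E8 99 1A 31 C7 5B 00 3F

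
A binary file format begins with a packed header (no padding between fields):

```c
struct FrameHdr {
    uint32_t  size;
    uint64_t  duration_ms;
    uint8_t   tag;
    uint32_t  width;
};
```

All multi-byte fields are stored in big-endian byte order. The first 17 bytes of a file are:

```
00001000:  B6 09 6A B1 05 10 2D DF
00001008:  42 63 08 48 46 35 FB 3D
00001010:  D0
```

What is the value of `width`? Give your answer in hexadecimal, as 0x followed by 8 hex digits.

0x35FB3DD0

`width` follows `size` (4 B), `duration_ms` (8 B), `tag` (1 B), so it starts at offset 4 + 8 + 1 = 13 and occupies 4 bytes.
Bytes at offsets 13..16: 35 FB 3D D0.
Big-endian: lowest address holds the most-significant byte.
The bytes are already most-significant first: 0x35FB3DD0.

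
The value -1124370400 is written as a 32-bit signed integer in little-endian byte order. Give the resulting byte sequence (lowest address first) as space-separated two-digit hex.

20 78 FB BC

Two's complement of -1124370400 in 32 bits: 1124370400 = 0x430487E0; invert → 0xBCFB781F; add 1 → 0xBCFB7820.
Split into bytes (most-significant first): BC FB 78 20.
Little-endian stores the least-significant byte at the lowest address.
So at ascending addresses the bytes are 20 78 FB BC.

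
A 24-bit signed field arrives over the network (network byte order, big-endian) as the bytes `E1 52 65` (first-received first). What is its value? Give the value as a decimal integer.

-2010523

In big-endian order the high byte comes first in memory.
The bytes are already most-significant first: 0xE15265.
Top bit is set, so as a signed 24-bit value this is 0xE15265 − 2^24 = -2010523.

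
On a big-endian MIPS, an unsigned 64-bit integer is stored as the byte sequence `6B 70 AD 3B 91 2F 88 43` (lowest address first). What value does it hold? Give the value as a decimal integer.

7741878230800369731

In big-endian order the high byte comes first in memory.
The bytes are already most-significant first: 0x6B70AD3B912F8843.
0x6B70AD3B912F8843 = 7741878230800369731.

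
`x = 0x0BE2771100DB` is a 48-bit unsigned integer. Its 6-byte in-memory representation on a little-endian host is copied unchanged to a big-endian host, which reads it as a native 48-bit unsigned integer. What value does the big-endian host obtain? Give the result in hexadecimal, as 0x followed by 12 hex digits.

0xDB001177E20B

Stored little-endian, the bytes at ascending addresses are DB 00 11 77 E2 0B.
Read back as big-endian, the last byte is least significant, giving 0xDB001177E20B.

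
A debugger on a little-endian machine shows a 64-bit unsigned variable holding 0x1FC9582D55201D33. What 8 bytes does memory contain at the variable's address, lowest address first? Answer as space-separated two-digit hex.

33 1D 20 55 2D 58 C9 1F

Split into bytes (most-significant first): 1F C9 58 2D 55 20 1D 33.
Little-endian: lowest address holds the least-significant byte.
So at ascending addresses the bytes are 33 1D 20 55 2D 58 C9 1F.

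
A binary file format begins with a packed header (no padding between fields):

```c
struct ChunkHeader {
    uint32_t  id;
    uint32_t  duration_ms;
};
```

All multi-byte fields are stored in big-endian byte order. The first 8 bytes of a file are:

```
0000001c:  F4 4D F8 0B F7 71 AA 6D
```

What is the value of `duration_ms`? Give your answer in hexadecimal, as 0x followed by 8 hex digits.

`duration_ms` follows `id` (4 bytes), so it starts at byte offset 4 and occupies 4 bytes.
Bytes at offsets 4..7: F7 71 AA 6D.
In big-endian order the high byte comes first in memory.
The bytes are already most-significant first: 0xF771AA6D.

0xF771AA6D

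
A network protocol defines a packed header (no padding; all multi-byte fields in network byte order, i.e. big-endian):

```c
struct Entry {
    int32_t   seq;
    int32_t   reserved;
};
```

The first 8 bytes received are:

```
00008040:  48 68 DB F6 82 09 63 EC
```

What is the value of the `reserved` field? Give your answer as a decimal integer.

`reserved` follows `seq` (4 bytes), so it starts at byte offset 4 and occupies 4 bytes.
Bytes at offsets 4..7: 82 09 63 EC.
Big-endian: lowest address holds the most-significant byte.
The bytes are already most-significant first: 0x820963EC.
Top bit is set, so as a signed 32-bit value this is 0x820963EC − 2^32 = -2113313812.

-2113313812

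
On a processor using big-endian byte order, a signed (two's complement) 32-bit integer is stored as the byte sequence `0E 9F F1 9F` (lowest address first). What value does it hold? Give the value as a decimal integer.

245363103

Big-endian stores the most-significant byte at the lowest address.
The bytes are already most-significant first: 0x0E9FF19F.
0x0E9FF19F = 245363103.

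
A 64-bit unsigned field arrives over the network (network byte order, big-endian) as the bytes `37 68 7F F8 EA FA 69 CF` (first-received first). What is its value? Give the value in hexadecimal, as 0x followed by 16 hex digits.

0x37687FF8EAFA69CF

Big-endian: lowest address holds the most-significant byte.
The bytes are already most-significant first: 0x37687FF8EAFA69CF.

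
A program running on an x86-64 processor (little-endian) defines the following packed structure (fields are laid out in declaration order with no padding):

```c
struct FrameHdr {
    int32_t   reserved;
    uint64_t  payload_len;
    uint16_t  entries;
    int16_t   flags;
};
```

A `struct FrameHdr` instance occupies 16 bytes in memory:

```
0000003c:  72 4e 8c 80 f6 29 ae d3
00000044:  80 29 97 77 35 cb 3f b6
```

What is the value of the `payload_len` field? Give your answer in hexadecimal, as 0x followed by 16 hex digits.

0x77972980D3AE29F6

`payload_len` follows `reserved` (4 bytes), so it starts at byte offset 4 and occupies 8 bytes.
Bytes at offsets 4..11: F6 29 AE D3 80 29 97 77.
Little-endian: lowest address holds the least-significant byte.
Reassemble most-significant byte first: 77 97 29 80 D3 AE 29 F6 → 0x77972980D3AE29F6.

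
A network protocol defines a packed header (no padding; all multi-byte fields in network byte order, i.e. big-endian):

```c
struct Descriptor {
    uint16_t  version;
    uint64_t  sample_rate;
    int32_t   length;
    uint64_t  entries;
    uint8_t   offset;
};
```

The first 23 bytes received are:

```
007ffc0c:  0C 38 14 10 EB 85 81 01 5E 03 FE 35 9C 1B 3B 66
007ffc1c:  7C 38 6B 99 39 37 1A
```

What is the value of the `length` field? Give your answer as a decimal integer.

`length` follows `version` (2 B), `sample_rate` (8 B), so it starts at offset 2 + 8 = 10 and occupies 4 bytes.
Bytes at offsets 10..13: FE 35 9C 1B.
In big-endian order the high byte comes first in memory.
The bytes are already most-significant first: 0xFE359C1B.
Top bit is set, so as a signed 32-bit value this is 0xFE359C1B − 2^32 = -30041061.

-30041061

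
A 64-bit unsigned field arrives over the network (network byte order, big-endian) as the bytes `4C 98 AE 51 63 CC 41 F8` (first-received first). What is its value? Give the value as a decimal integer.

Big-endian stores the most-significant byte at the lowest address.
The bytes are already most-significant first: 0x4C98AE5163CC41F8.
0x4C98AE5163CC41F8 = 5519353007932457464.

5519353007932457464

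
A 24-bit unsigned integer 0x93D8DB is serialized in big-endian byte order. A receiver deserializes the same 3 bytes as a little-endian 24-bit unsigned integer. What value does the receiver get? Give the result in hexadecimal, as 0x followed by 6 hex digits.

0xDBD893

Stored big-endian, the bytes at ascending addresses are 93 D8 DB.
Read back as little-endian, the first byte is least significant, giving 0xDBD893.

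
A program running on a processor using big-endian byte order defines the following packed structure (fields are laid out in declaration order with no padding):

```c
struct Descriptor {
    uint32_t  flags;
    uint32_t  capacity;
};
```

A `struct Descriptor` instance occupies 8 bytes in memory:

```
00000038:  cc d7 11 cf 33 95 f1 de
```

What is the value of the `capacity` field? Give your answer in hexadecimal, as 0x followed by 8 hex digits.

`capacity` follows `flags` (4 bytes), so it starts at byte offset 4 and occupies 4 bytes.
Bytes at offsets 4..7: 33 95 F1 DE.
In big-endian order the high byte comes first in memory.
The bytes are already most-significant first: 0x3395F1DE.

0x3395F1DE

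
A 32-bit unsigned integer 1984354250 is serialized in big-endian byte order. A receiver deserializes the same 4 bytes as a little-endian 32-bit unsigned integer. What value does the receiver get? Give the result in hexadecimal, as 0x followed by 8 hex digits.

1984354250 in 32-bit hexadecimal is 0x7646D7CA.
Stored big-endian, the bytes at ascending addresses are 76 46 D7 CA.
Read back as little-endian, the first byte is least significant, giving 0xCAD74676.

0xCAD74676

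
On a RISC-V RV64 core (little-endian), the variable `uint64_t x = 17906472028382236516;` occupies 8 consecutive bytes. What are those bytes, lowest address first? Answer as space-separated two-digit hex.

64 0F 31 F0 6F 91 80 F8

17906472028382236516 in hexadecimal, padded to 64 bits, is 0xF880916FF0310F64.
Split into bytes (most-significant first): F8 80 91 6F F0 31 0F 64.
Little-endian stores the least-significant byte at the lowest address.
So at ascending addresses the bytes are 64 0F 31 F0 6F 91 80 F8.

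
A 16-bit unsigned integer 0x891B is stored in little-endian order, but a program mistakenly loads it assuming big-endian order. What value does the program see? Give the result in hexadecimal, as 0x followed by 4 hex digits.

Stored little-endian, the bytes at ascending addresses are 1B 89.
Read back as big-endian, the last byte is least significant, giving 0x1B89.

0x1B89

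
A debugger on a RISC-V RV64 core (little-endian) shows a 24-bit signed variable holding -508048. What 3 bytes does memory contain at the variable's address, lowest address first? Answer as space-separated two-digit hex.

70 3F F8

Two's complement of -508048 in 24 bits: 508048 = 0x07C090; invert → 0xF83F6F; add 1 → 0xF83F70.
Split into bytes (most-significant first): F8 3F 70.
Little-endian stores the least-significant byte at the lowest address.
So at ascending addresses the bytes are 70 3F F8.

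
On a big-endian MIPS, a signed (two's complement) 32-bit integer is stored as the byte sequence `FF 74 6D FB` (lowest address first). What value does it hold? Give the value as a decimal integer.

Big-endian: lowest address holds the most-significant byte.
The bytes are already most-significant first: 0xFF746DFB.
Top bit is set, so as a signed 32-bit value this is 0xFF746DFB − 2^32 = -9146885.

-9146885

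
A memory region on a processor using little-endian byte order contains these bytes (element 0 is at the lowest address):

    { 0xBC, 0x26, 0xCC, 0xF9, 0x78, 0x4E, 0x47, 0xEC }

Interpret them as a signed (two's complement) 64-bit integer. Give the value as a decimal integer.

In little-endian order the low byte comes first in memory.
Reassemble most-significant byte first: EC 47 4E 78 F9 CC 26 BC → 0xEC474E78F9CC26BC.
Top bit is set, so as a signed 64-bit value this is 0xEC474E78F9CC26BC − 2^64 = -1421080875918154052.

-1421080875918154052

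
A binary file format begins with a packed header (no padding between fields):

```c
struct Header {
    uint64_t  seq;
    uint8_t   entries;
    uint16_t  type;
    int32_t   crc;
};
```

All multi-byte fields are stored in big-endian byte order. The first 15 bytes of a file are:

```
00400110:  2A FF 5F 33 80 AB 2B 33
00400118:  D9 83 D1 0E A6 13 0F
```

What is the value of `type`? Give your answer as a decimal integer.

`type` follows `seq` (8 B), `entries` (1 B), so it starts at offset 8 + 1 = 9 and occupies 2 bytes.
Bytes at offsets 9..10: 83 D1.
In big-endian order the high byte comes first in memory.
The bytes are already most-significant first: 0x83D1.
0x83D1 = 33745.

33745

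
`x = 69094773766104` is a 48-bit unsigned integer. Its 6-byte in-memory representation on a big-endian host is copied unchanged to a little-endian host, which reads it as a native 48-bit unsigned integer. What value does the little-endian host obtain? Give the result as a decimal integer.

69094773766104 in 48-bit hexadecimal is 0x3ED7617237D8.
Stored big-endian, the bytes at ascending addresses are 3E D7 61 72 37 D8.
Read back as little-endian, the first byte is least significant, giving 0xD8377261D73E.
0xD8377261D73E = 237732653815614.

237732653815614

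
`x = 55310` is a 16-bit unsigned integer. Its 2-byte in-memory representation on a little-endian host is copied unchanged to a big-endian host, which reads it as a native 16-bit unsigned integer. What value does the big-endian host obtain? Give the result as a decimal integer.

55310 in 16-bit hexadecimal is 0xD80E.
Stored little-endian, the bytes at ascending addresses are 0E D8.
Read back as big-endian, the last byte is least significant, giving 0x0ED8.
0x0ED8 = 3800.

3800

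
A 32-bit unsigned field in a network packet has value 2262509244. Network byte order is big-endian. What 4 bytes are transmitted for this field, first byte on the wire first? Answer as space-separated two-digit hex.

86 DB 26 BC

2262509244 in hexadecimal, padded to 32 bits, is 0x86DB26BC.
Split into bytes (most-significant first): 86 DB 26 BC.
In big-endian order the high byte comes first in memory.
So the memory order matches the most-significant-first order: 86 DB 26 BC.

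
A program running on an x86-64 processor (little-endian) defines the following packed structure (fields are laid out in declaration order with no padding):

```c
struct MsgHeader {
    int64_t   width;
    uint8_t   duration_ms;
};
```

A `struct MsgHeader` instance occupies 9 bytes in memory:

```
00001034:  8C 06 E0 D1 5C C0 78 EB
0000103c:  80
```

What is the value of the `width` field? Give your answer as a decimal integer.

-1479220972700563828

`width` is the first field, at byte offset 0, occupying 8 bytes.
Bytes at offsets 0..7: 8C 06 E0 D1 5C C0 78 EB.
Little-endian: lowest address holds the least-significant byte.
Reassemble most-significant byte first: EB 78 C0 5C D1 E0 06 8C → 0xEB78C05CD1E0068C.
Top bit is set, so as a signed 64-bit value this is 0xEB78C05CD1E0068C − 2^64 = -1479220972700563828.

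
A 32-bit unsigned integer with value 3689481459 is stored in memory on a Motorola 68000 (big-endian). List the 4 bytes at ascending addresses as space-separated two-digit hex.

DB E9 04 F3

3689481459 in hexadecimal, padded to 32 bits, is 0xDBE904F3.
Split into bytes (most-significant first): DB E9 04 F3.
Big-endian stores the most-significant byte at the lowest address.
So the memory order matches the most-significant-first order: DB E9 04 F3.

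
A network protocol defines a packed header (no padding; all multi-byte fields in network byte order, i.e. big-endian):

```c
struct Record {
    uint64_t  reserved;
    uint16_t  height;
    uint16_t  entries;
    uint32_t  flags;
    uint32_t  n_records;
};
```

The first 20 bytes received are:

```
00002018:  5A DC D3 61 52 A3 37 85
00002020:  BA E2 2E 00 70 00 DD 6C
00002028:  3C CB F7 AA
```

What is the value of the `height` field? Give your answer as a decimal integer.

47842

`height` follows `reserved` (8 bytes), so it starts at byte offset 8 and occupies 2 bytes.
Bytes at offsets 8..9: BA E2.
In big-endian order the high byte comes first in memory.
The bytes are already most-significant first: 0xBAE2.
0xBAE2 = 47842.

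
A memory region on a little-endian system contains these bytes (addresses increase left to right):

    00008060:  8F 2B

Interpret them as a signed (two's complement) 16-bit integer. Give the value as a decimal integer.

11151

Little-endian: lowest address holds the least-significant byte.
Reassemble most-significant byte first: 2B 8F → 0x2B8F.
0x2B8F = 11151.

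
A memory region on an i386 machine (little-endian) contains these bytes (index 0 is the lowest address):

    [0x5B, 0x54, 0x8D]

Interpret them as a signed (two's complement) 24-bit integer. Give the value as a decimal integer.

-7515045

In little-endian order the low byte comes first in memory.
Reassemble most-significant byte first: 8D 54 5B → 0x8D545B.
Top bit is set, so as a signed 24-bit value this is 0x8D545B − 2^24 = -7515045.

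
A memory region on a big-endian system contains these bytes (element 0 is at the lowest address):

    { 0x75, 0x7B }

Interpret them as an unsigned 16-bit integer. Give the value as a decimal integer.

Big-endian stores the most-significant byte at the lowest address.
The bytes are already most-significant first: 0x757B.
0x757B = 30075.

30075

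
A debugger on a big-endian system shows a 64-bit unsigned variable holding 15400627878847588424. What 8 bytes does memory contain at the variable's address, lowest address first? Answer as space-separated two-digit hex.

D5 BA 05 75 B4 B0 28 48

15400627878847588424 in hexadecimal, padded to 64 bits, is 0xD5BA0575B4B02848.
Split into bytes (most-significant first): D5 BA 05 75 B4 B0 28 48.
Big-endian stores the most-significant byte at the lowest address.
So the memory order matches the most-significant-first order: D5 BA 05 75 B4 B0 28 48.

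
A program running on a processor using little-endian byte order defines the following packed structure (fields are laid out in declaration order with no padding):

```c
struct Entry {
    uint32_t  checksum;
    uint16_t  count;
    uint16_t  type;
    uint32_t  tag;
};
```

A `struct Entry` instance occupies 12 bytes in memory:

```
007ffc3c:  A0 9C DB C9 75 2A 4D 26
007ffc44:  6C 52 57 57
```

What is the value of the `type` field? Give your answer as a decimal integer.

9805

`type` follows `checksum` (4 B), `count` (2 B), so it starts at offset 4 + 2 = 6 and occupies 2 bytes.
Bytes at offsets 6..7: 4D 26.
Little-endian: lowest address holds the least-significant byte.
Reassemble most-significant byte first: 26 4D → 0x264D.
0x264D = 9805.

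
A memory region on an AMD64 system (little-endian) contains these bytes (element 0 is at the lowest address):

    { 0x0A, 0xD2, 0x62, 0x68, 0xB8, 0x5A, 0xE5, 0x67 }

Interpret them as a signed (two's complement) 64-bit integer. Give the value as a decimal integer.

Little-endian: lowest address holds the least-significant byte.
Reassemble most-significant byte first: 67 E5 5A B8 68 62 D2 0A → 0x67E55AB86862D20A.
0x67E55AB86862D20A = 7486489703645106698.

7486489703645106698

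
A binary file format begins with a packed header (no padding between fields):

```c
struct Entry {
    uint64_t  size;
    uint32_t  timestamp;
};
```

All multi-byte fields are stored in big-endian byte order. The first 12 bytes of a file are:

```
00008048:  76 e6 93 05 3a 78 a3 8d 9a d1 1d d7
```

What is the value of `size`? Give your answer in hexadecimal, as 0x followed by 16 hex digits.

`size` is the first field, at byte offset 0, occupying 8 bytes.
Bytes at offsets 0..7: 76 E6 93 05 3A 78 A3 8D.
Big-endian stores the most-significant byte at the lowest address.
The bytes are already most-significant first: 0x76E693053A78A38D.

0x76E693053A78A38D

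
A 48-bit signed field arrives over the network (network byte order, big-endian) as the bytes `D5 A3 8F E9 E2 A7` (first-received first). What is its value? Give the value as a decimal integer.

Big-endian stores the most-significant byte at the lowest address.
The bytes are already most-significant first: 0xD5A38FE9E2A7.
Top bit is set, so as a signed 48-bit value this is 0xD5A38FE9E2A7 − 2^48 = -46576505855321.

-46576505855321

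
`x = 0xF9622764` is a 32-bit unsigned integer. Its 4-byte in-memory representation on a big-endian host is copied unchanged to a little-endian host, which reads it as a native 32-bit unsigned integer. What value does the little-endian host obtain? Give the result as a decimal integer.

Stored big-endian, the bytes at ascending addresses are F9 62 27 64.
Read back as little-endian, the first byte is least significant, giving 0x642762F9.
0x642762F9 = 1680302841.

1680302841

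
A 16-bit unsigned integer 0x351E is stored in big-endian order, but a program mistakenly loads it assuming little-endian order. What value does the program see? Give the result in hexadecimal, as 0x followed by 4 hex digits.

Stored big-endian, the bytes at ascending addresses are 35 1E.
Read back as little-endian, the first byte is least significant, giving 0x1E35.

0x1E35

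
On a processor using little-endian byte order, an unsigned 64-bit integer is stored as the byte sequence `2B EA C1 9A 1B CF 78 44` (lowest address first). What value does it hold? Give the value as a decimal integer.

4933921109251844651

Little-endian: lowest address holds the least-significant byte.
Reassemble most-significant byte first: 44 78 CF 1B 9A C1 EA 2B → 0x4478CF1B9AC1EA2B.
0x4478CF1B9AC1EA2B = 4933921109251844651.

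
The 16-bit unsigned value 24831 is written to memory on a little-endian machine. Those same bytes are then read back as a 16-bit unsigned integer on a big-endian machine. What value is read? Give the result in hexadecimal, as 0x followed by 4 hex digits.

24831 in 16-bit hexadecimal is 0x60FF.
Stored little-endian, the bytes at ascending addresses are FF 60.
Read back as big-endian, the last byte is least significant, giving 0xFF60.

0xFF60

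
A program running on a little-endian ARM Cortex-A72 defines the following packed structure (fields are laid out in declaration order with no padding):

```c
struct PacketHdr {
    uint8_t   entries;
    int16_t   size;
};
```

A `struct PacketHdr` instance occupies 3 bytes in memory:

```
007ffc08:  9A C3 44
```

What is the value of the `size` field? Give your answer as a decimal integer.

17603

`size` follows `entries` (1 byte), so it starts at byte offset 1 and occupies 2 bytes.
Bytes at offsets 1..2: C3 44.
In little-endian order the low byte comes first in memory.
Reassemble most-significant byte first: 44 C3 → 0x44C3.
0x44C3 = 17603.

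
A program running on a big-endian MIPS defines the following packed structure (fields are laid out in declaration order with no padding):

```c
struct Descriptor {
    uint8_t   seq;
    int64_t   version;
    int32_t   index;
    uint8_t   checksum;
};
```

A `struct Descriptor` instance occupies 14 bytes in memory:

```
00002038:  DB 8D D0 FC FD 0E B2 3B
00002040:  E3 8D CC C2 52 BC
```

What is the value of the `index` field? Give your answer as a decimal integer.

-1915960750

`index` follows `seq` (1 B), `version` (8 B), so it starts at offset 1 + 8 = 9 and occupies 4 bytes.
Bytes at offsets 9..12: 8D CC C2 52.
Big-endian stores the most-significant byte at the lowest address.
The bytes are already most-significant first: 0x8DCCC252.
Top bit is set, so as a signed 32-bit value this is 0x8DCCC252 − 2^32 = -1915960750.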